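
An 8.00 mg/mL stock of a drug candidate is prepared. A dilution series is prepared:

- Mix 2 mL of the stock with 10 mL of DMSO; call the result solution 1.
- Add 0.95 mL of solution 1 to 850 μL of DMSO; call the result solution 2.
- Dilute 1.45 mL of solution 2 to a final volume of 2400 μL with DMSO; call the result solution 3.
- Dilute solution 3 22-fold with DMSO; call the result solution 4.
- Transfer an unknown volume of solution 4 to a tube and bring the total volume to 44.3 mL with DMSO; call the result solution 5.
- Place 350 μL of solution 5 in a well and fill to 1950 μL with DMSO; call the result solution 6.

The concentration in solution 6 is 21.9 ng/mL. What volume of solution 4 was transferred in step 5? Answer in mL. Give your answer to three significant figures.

0.280 mL

Step 1: 2 mL + 10 mL = 12 mL total → factor 12/2 = 6
Step 2: 0.95 mL + 850 μL = 1.8 mL total → factor 1.8/0.95 = 1.8947
Step 3: 1.45 mL brought to 2400 μL → factor 2.4/1.45 = 1.6552
Step 4: 22-fold → factor 22
Step 5: v brought to 44.3 mL → factor = 44.3 mL/v
Step 6: 350 μL brought to 1950 μL → factor 1950/350 = 5.5714
Product of known-step factors = 2306.4
Overall factor = 8.00 mg/mL / (21.9 ng/mL) = 3.653 × 10^5
Step-5 factor = 3.653 × 10^5 / 2306.4 = 158.38
v = 44.3 mL / 158.38 = 0.280 mL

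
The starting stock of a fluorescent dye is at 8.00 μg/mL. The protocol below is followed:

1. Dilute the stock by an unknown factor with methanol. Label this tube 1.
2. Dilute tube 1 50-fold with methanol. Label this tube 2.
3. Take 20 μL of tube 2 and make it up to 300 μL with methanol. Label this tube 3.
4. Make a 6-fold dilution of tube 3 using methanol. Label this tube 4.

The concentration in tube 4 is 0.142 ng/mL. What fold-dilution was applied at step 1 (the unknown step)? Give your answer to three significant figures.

Step 1: unknown factor x
Step 2: 50-fold → factor 50
Step 3: 20 μL brought to 300 μL → factor 300/20 = 15
Step 4: 6-fold → factor 6
Product of known-step factors = 4500
Overall factor = 8.00 μg/mL / (0.142 ng/mL) = 56338
x = 56338 / 4500 = 12.5

12.5-fold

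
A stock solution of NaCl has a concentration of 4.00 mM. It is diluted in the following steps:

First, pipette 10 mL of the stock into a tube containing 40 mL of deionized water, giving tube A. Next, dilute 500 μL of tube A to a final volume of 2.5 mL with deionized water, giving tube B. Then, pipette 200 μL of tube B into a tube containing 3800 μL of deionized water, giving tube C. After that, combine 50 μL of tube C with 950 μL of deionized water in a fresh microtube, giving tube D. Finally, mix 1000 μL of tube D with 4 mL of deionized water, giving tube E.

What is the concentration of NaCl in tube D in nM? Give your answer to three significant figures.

Step 1: 10 mL + 40 mL = 50 mL total → factor 50/10 = 5
Step 2: 500 μL brought to 2.5 mL → factor 2500/500 = 5
Step 3: 200 μL + 3800 μL = 4000 μL total → factor 4000/200 = 20
Step 4: 50 μL + 950 μL = 1000 μL total → factor 1000/50 = 20
Dilution factor through tube D = 5 × 5 × 20 × 20 = 10000
[tube D] = 4.00 mM / 10000 = 0.0004000 mM = 400 nM

400 nM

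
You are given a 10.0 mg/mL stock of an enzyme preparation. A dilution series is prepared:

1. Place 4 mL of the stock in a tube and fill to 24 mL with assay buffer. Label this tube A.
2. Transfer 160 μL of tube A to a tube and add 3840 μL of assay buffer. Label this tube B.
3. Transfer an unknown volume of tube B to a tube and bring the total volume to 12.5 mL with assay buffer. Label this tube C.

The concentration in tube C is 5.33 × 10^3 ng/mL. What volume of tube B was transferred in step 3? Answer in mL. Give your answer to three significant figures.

Step 1: 4 mL brought to 24 mL → factor 24/4 = 6
Step 2: 160 μL + 3840 μL = 4000 μL total → factor 4000/160 = 25
Step 3: v brought to 12.5 mL → factor = 12.5 mL/v
Product of known-step factors = 150
Overall factor = 10.0 mg/mL / (5.33 × 10^3 ng/mL) = 1876.2
Step-3 factor = 1876.2 / 150 = 12.508
v = 12.5 mL / 12.508 = 0.999 mL

0.999 mL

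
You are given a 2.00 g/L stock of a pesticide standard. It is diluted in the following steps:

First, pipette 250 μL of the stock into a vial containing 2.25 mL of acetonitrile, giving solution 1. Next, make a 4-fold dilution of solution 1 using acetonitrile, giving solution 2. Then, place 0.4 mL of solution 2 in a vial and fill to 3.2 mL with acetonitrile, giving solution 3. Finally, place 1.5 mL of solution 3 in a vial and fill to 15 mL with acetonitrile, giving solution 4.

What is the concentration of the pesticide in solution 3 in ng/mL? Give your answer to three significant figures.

6.25 × 10^3 ng/mL

Step 1: 250 μL + 2.25 mL = 2500 μL total → factor 2500/250 = 10
Step 2: 4-fold → factor 4
Step 3: 0.4 mL brought to 3.2 mL → factor 3.2/0.4 = 8
Dilution factor through solution 3 = 10 × 4 × 8 = 320
[solution 3] = 2.00 g/L / 320 = 0.006250 g/L = 6.25 × 10^3 ng/mL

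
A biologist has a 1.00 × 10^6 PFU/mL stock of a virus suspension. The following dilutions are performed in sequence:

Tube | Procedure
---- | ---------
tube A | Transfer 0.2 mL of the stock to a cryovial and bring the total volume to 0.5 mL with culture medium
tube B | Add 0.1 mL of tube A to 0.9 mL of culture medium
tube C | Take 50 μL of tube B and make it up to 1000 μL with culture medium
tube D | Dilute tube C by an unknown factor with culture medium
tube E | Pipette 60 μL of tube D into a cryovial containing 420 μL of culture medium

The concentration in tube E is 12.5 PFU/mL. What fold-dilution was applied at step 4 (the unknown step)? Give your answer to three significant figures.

20.0-fold

Step 1: 0.2 mL brought to 0.5 mL → factor 0.5/0.2 = 2.5
Step 2: 0.1 mL + 0.9 mL = 1 mL total → factor 1/0.1 = 10
Step 3: 50 μL brought to 1000 μL → factor 1000/50 = 20
Step 4: unknown factor x
Step 5: 60 μL + 420 μL = 480 μL total → factor 480/60 = 8
Product of known-step factors = 4000
Overall factor = 1.00 × 10^6 PFU/mL / (12.5 PFU/mL) = 80000
x = 80000 / 4000 = 20.0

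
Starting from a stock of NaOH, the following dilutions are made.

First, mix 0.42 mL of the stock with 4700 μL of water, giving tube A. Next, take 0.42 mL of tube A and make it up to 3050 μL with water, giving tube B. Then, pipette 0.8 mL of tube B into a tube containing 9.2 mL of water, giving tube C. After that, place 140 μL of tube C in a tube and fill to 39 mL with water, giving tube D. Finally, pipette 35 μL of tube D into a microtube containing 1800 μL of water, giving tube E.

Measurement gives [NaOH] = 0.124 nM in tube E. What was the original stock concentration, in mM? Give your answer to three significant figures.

Step 1: 0.42 mL + 4700 μL = 5.12 mL total → factor 5.12/0.42 = 12.19
Step 2: 0.42 mL brought to 3050 μL → factor 3.05/0.42 = 7.2619
Step 3: 0.8 mL + 9.2 mL = 10 mL total → factor 10/0.8 = 12.5
Step 4: 140 μL brought to 39 mL → factor 39000/140 = 278.57
Step 5: 35 μL + 1800 μL = 1835 μL total → factor 1835/35 = 52.429
Overall dilution factor = 12.19 × 7.2619 × 12.5 × 278.57 × 52.429 = 1.6162 × 10^7
Stock = 0.124 nM × 1.6162 × 10^7 = 2.004 × 10^6 nM = 2.00 mM

2.00 mM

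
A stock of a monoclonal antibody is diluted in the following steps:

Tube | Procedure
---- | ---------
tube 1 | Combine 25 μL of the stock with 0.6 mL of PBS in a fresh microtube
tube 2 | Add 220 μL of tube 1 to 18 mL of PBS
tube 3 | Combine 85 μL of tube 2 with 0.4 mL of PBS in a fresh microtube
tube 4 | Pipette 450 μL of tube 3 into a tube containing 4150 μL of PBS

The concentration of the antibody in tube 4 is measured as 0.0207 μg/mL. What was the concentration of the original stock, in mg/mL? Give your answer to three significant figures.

Step 1: 25 μL + 0.6 mL = 625 μL total → factor 625/25 = 25
Step 2: 220 μL + 18 mL = 18220 μL total → factor 18220/220 = 82.818
Step 3: 85 μL + 0.4 mL = 485 μL total → factor 485/85 = 5.7059
Step 4: 450 μL + 4150 μL = 4600 μL total → factor 4600/450 = 10.222
Overall dilution factor = 25 × 82.818 × 5.7059 × 10.222 = 1.2076 × 10^5
Stock = 0.0207 μg/mL × 1.2076 × 10^5 = 2500 μg/mL = 2.50 mg/mL

2.50 mg/mL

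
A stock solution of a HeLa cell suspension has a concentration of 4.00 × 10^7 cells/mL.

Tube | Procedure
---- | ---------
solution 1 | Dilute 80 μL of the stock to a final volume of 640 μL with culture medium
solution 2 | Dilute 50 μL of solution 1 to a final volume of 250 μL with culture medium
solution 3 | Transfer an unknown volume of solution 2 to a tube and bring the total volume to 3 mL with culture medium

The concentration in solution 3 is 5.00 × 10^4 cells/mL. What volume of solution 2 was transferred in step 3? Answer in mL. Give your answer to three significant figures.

Step 1: 80 μL brought to 640 μL → factor 640/80 = 8
Step 2: 50 μL brought to 250 μL → factor 250/50 = 5
Step 3: v brought to 3 mL → factor = 3 mL/v
Product of known-step factors = 40
Overall factor = 4.00 × 10^7 cells/mL / (5.00 × 10^4 cells/mL) = 800
Step-3 factor = 800 / 40 = 20
v = 3 mL / 20 = 0.150 mL

0.150 mL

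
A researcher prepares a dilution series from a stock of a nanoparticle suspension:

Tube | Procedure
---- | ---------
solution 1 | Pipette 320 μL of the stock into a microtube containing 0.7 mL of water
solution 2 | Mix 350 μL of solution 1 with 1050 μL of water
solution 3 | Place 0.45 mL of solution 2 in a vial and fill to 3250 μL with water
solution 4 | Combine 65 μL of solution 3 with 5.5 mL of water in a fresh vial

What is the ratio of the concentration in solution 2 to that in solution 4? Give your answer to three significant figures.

Step 1: 320 μL + 0.7 mL = 1020 μL total → factor 1020/320 = 3.1875
Step 2: 350 μL + 1050 μL = 1400 μL total → factor 1400/350 = 4
Step 3: 0.45 mL brought to 3250 μL → factor 3.25/0.45 = 7.2222
Step 4: 65 μL + 5.5 mL = 5565 μL total → factor 5565/65 = 85.615
Dilution factor to solution 2 = 12.75; to solution 4 = 7883.8
[solution 2]/[solution 4] = (factor to solution 4)/(factor to solution 2) = 7883.8/12.75 = 618

618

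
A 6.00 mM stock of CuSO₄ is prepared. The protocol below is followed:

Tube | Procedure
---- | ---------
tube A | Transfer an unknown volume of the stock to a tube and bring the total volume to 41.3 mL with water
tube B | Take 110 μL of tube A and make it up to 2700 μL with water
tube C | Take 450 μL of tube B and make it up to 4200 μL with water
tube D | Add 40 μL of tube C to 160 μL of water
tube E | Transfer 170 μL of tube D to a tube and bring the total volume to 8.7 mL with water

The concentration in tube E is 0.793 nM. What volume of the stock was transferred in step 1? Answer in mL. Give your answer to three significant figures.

0.320 mL

Step 1: v brought to 41.3 mL → factor = 41.3 mL/v
Step 2: 110 μL brought to 2700 μL → factor 2700/110 = 24.545
Step 3: 450 μL brought to 4200 μL → factor 4200/450 = 9.3333
Step 4: 40 μL + 160 μL = 200 μL total → factor 200/40 = 5
Step 5: 170 μL brought to 8.7 mL → factor 8700/170 = 51.176
Product of known-step factors = 58620
Overall factor = 6.00 mM / (0.793 nM) = 7.5662 × 10^6
Step-1 factor = 7.5662 × 10^6 / 58620 = 129.07
v = 41.3 mL / 129.07 = 0.320 mL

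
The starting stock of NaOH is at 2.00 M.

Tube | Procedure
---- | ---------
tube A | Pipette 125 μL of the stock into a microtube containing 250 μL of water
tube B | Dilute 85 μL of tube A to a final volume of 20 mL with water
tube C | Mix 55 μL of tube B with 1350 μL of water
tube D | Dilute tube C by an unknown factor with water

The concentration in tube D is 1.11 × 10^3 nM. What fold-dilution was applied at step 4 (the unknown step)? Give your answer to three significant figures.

Step 1: 125 μL + 250 μL = 375 μL total → factor 375/125 = 3
Step 2: 85 μL brought to 20 mL → factor 20000/85 = 235.29
Step 3: 55 μL + 1350 μL = 1405 μL total → factor 1405/55 = 25.545
Step 4: unknown factor x
Product of known-step factors = 18032
Overall factor = 2.00 M / (1.11 × 10^3 nM) = 1.8018 × 10^6
x = 1.8018 × 10^6 / 18032 = 99.9

99.9-fold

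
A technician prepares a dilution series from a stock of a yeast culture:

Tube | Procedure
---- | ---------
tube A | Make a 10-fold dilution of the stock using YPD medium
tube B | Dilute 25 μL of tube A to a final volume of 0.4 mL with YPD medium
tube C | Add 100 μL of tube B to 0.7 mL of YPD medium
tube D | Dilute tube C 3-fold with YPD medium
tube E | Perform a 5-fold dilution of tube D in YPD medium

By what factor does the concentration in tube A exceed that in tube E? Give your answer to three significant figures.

1.92 × 10^3

Step 1: 10-fold → factor 10
Step 2: 25 μL brought to 0.4 mL → factor 400/25 = 16
Step 3: 100 μL + 0.7 mL = 800 μL total → factor 800/100 = 8
Step 4: 3-fold → factor 3
Step 5: 5-fold → factor 5
Dilution factor to tube A = 10; to tube E = 19200
[tube A]/[tube E] = (factor to tube E)/(factor to tube A) = 19200/10 = 1.92 × 10^3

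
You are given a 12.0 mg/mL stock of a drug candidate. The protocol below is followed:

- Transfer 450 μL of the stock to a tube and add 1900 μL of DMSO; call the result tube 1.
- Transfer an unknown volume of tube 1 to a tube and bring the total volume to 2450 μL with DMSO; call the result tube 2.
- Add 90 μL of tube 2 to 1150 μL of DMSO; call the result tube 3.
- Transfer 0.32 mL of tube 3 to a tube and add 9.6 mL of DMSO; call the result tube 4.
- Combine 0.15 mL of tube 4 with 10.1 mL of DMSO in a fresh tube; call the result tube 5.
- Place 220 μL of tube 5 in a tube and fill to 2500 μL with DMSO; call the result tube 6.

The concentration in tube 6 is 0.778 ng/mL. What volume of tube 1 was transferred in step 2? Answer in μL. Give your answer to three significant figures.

Step 1: 450 μL + 1900 μL = 2350 μL total → factor 2350/450 = 5.2222
Step 2: v brought to 2450 μL → factor = 2450 μL/v
Step 3: 90 μL + 1150 μL = 1240 μL total → factor 1240/90 = 13.778
Step 4: 0.32 mL + 9.6 mL = 9.92 mL total → factor 9.92/0.32 = 31
Step 5: 0.15 mL + 10.1 mL = 10.25 mL total → factor 10.25/0.15 = 68.333
Step 6: 220 μL brought to 2500 μL → factor 2500/220 = 11.364
Product of known-step factors = 1.732 × 10^6
Overall factor = 12.0 mg/mL / (0.778 ng/mL) = 1.5424 × 10^7
Step-2 factor = 1.5424 × 10^7 / 1.732 × 10^6 = 8.9054
v = 2450 μL / 8.9054 = 275 μL

275 μL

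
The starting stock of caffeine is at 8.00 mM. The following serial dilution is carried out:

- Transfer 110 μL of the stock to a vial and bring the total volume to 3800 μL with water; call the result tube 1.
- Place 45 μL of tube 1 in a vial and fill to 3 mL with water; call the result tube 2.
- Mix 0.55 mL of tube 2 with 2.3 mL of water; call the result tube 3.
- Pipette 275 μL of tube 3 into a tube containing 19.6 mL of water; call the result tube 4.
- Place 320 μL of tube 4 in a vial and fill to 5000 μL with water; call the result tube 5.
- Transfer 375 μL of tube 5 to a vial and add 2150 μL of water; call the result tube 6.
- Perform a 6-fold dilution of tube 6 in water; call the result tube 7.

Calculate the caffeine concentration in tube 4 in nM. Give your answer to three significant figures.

Step 1: 110 μL brought to 3800 μL → factor 3800/110 = 34.545
Step 2: 45 μL brought to 3 mL → factor 3000/45 = 66.667
Step 3: 0.55 mL + 2.3 mL = 2.85 mL total → factor 2.85/0.55 = 5.1818
Step 4: 275 μL + 19.6 mL = 19875 μL total → factor 19875/275 = 72.273
Dilution factor through tube 4 = 34.545 × 66.667 × 5.1818 × 72.273 = 8.6249 × 10^5
[tube 4] = 8.00 mM / 8.6249 × 10^5 = 9.275 × 10^-6 mM = 9.28 nM

9.28 nM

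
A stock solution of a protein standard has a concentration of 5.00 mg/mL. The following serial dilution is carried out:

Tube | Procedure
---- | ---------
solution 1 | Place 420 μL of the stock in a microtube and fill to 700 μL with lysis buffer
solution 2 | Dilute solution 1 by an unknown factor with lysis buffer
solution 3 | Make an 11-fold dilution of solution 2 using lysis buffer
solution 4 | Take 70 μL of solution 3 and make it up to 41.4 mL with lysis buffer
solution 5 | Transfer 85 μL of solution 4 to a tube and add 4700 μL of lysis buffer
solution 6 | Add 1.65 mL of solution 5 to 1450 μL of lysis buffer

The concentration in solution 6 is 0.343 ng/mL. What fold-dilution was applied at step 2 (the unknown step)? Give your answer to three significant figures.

Step 1: 420 μL brought to 700 μL → factor 700/420 = 1.6667
Step 2: unknown factor x
Step 3: 11-fold → factor 11
Step 4: 70 μL brought to 41.4 mL → factor 41400/70 = 591.43
Step 5: 85 μL + 4700 μL = 4785 μL total → factor 4785/85 = 56.294
Step 6: 1.65 mL + 1450 μL = 3.1 mL total → factor 3.1/1.65 = 1.8788
Product of known-step factors = 1.1468 × 10^6
Overall factor = 5.00 mg/mL / (0.343 ng/mL) = 1.4577 × 10^7
x = 1.4577 × 10^7 / 1.1468 × 10^6 = 12.7

12.7-fold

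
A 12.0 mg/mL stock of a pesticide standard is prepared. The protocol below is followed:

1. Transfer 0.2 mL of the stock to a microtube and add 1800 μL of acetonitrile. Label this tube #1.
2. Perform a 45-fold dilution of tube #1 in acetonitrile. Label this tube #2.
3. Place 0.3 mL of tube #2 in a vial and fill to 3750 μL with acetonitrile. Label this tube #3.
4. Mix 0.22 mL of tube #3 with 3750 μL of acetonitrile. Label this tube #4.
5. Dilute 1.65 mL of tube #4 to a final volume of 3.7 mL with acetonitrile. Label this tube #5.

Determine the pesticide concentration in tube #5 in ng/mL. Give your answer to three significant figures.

52.7 ng/mL

Step 1: 0.2 mL + 1800 μL = 2 mL total → factor 2/0.2 = 10
Step 2: 45-fold → factor 45
Step 3: 0.3 mL brought to 3750 μL → factor 3.75/0.3 = 12.5
Step 4: 0.22 mL + 3750 μL = 3.97 mL total → factor 3.97/0.22 = 18.045
Step 5: 1.65 mL brought to 3.7 mL → factor 3.7/1.65 = 2.2424
Overall dilution factor = 10 × 45 × 12.5 × 18.045 × 2.2424 = 2.2762 × 10^5
Final = 12.0 mg/mL / 2.2762 × 10^5 = 5.272 × 10^-5 mg/mL = 52.7 ng/mL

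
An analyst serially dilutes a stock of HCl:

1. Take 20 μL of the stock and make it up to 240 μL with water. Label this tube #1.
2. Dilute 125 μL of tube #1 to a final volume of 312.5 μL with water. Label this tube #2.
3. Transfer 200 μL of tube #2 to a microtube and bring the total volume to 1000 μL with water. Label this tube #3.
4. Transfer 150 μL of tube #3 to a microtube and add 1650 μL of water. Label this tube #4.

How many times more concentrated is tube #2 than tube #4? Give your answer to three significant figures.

Step 1: 20 μL brought to 240 μL → factor 240/20 = 12
Step 2: 125 μL brought to 312.5 μL → factor 312.5/125 = 2.5
Step 3: 200 μL brought to 1000 μL → factor 1000/200 = 5
Step 4: 150 μL + 1650 μL = 1800 μL total → factor 1800/150 = 12
Dilution factor to tube #2 = 30; to tube #4 = 1800
[tube #2]/[tube #4] = (factor to tube #4)/(factor to tube #2) = 1800/30 = 60.0

60.0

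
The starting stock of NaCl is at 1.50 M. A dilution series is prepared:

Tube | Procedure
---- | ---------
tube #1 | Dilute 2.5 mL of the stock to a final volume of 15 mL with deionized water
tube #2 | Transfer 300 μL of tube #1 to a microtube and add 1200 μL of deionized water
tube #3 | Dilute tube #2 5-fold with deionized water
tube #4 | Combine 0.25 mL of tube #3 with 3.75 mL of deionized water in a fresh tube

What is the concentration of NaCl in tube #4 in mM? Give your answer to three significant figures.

0.625 mM

Step 1: 2.5 mL brought to 15 mL → factor 15/2.5 = 6
Step 2: 300 μL + 1200 μL = 1500 μL total → factor 1500/300 = 5
Step 3: 5-fold → factor 5
Step 4: 0.25 mL + 3.75 mL = 4 mL total → factor 4/0.25 = 16
Overall dilution factor = 6 × 5 × 5 × 16 = 2400
Final = 1.50 M / 2400 = 0.0006250 M = 0.625 mM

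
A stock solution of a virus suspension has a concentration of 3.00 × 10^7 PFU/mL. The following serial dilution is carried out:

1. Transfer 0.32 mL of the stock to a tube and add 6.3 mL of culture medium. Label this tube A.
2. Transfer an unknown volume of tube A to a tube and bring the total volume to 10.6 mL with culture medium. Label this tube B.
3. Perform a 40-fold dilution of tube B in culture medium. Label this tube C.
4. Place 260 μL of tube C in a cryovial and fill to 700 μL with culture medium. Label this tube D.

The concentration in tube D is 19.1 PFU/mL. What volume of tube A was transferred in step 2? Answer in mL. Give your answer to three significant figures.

Step 1: 0.32 mL + 6.3 mL = 6.62 mL total → factor 6.62/0.32 = 20.688
Step 2: v brought to 10.6 mL → factor = 10.6 mL/v
Step 3: 40-fold → factor 40
Step 4: 260 μL brought to 700 μL → factor 700/260 = 2.6923
Product of known-step factors = 2227.9
Overall factor = 3.00 × 10^7 PFU/mL / (19.1 PFU/mL) = 1.5707 × 10^6
Step-2 factor = 1.5707 × 10^6 / 2227.9 = 705.01
v = 10.6 mL / 705.01 = 0.0150 mL

0.0150 mL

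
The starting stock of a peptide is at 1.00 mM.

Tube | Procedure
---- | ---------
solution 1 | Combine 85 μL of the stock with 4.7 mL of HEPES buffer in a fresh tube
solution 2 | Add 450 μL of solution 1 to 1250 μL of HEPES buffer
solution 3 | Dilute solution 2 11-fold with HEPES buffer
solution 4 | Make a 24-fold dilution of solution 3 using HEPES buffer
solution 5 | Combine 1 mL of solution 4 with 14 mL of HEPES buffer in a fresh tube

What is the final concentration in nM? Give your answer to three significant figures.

1.19 nM

Step 1: 85 μL + 4.7 mL = 4785 μL total → factor 4785/85 = 56.294
Step 2: 450 μL + 1250 μL = 1700 μL total → factor 1700/450 = 3.7778
Step 3: 11-fold → factor 11
Step 4: 24-fold → factor 24
Step 5: 1 mL + 14 mL = 15 mL total → factor 15/1 = 15
Overall dilution factor = 56.294 × 3.7778 × 11 × 24 × 15 = 8.4216 × 10^5
Final = 1.00 mM / 8.4216 × 10^5 = 1.187 × 10^-6 mM = 1.19 nM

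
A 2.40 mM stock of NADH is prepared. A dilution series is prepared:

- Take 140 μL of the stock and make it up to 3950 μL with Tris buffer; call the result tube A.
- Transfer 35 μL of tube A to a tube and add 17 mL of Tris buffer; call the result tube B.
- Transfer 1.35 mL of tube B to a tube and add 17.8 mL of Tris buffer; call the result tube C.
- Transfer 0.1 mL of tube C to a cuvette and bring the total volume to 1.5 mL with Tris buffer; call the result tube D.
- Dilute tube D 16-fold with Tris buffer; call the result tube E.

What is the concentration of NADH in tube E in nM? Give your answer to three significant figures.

0.0513 nM

Step 1: 140 μL brought to 3950 μL → factor 3950/140 = 28.214
Step 2: 35 μL + 17 mL = 17035 μL total → factor 17035/35 = 486.71
Step 3: 1.35 mL + 17.8 mL = 19.15 mL total → factor 19.15/1.35 = 14.185
Step 4: 0.1 mL brought to 1.5 mL → factor 1.5/0.1 = 15
Step 5: 16-fold → factor 16
Overall dilution factor = 28.214 × 486.71 × 14.185 × 15 × 16 = 4.6751 × 10^7
Final = 2.40 mM / 4.6751 × 10^7 = 5.134 × 10^-8 mM = 0.0513 nM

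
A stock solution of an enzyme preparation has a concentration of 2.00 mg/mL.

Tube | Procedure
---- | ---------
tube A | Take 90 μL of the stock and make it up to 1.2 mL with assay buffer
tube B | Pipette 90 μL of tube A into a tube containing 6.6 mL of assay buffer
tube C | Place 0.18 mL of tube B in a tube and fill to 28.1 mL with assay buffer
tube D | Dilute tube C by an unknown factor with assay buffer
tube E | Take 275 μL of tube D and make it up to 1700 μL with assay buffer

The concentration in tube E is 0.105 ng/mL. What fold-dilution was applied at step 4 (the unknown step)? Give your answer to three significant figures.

Step 1: 90 μL brought to 1.2 mL → factor 1200/90 = 13.333
Step 2: 90 μL + 6.6 mL = 6690 μL total → factor 6690/90 = 74.333
Step 3: 0.18 mL brought to 28.1 mL → factor 28.1/0.18 = 156.11
Step 4: unknown factor x
Step 5: 275 μL brought to 1700 μL → factor 1700/275 = 6.1818
Product of known-step factors = 9.5647 × 10^5
Overall factor = 2.00 mg/mL / (0.105 ng/mL) = 1.9048 × 10^7
x = 1.9048 × 10^7 / 9.5647 × 10^5 = 19.9

19.9-fold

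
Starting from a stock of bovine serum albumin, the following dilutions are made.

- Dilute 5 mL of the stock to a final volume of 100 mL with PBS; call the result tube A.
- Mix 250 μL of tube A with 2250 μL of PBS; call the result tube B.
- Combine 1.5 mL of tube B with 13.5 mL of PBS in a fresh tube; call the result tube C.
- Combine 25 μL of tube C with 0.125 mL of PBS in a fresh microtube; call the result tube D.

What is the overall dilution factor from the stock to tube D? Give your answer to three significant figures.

1.20 × 10^4

Step 1: 5 mL brought to 100 mL → factor 100/5 = 20
Step 2: 250 μL + 2250 μL = 2500 μL total → factor 2500/250 = 10
Step 3: 1.5 mL + 13.5 mL = 15 mL total → factor 15/1.5 = 10
Step 4: 25 μL + 0.125 mL = 150 μL total → factor 150/25 = 6
Overall dilution factor = 20 × 10 × 10 × 6 = 12000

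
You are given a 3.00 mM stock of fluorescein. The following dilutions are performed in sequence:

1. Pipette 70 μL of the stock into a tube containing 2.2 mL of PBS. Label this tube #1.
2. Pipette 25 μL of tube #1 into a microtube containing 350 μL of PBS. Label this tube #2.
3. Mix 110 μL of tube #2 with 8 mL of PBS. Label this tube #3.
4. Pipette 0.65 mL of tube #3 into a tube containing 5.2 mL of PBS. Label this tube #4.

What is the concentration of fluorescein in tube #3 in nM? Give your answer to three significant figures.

83.7 nM

Step 1: 70 μL + 2.2 mL = 2270 μL total → factor 2270/70 = 32.429
Step 2: 25 μL + 350 μL = 375 μL total → factor 375/25 = 15
Step 3: 110 μL + 8 mL = 8110 μL total → factor 8110/110 = 73.727
Dilution factor through tube #3 = 32.429 × 15 × 73.727 = 35863
[tube #3] = 3.00 mM / 35863 = 8.365 × 10^-5 mM = 83.7 nM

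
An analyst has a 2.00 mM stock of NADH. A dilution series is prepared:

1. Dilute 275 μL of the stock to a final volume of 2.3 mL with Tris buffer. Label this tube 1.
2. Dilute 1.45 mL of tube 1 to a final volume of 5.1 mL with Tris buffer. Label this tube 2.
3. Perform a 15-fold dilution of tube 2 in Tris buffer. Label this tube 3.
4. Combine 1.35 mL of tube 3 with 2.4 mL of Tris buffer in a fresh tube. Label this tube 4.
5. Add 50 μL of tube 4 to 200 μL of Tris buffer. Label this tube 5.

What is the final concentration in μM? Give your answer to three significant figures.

Step 1: 275 μL brought to 2.3 mL → factor 2300/275 = 8.3636
Step 2: 1.45 mL brought to 5.1 mL → factor 5.1/1.45 = 3.5172
Step 3: 15-fold → factor 15
Step 4: 1.35 mL + 2.4 mL = 3.75 mL total → factor 3.75/1.35 = 2.7778
Step 5: 50 μL + 200 μL = 250 μL total → factor 250/50 = 5
Overall dilution factor = 8.3636 × 3.5172 × 15 × 2.7778 × 5 = 6128.5
Final = 2.00 mM / 6128.5 = 0.0003263 mM = 0.326 μM

0.326 μM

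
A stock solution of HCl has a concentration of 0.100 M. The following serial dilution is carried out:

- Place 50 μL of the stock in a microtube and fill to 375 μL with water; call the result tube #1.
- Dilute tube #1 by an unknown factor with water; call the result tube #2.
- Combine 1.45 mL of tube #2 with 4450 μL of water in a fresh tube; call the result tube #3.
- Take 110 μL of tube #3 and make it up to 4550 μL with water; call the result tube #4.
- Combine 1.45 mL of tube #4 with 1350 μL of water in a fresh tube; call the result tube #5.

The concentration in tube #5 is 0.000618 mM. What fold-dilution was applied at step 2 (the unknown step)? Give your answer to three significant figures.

66.4-fold

Step 1: 50 μL brought to 375 μL → factor 375/50 = 7.5
Step 2: unknown factor x
Step 3: 1.45 mL + 4450 μL = 5.9 mL total → factor 5.9/1.45 = 4.069
Step 4: 110 μL brought to 4550 μL → factor 4550/110 = 41.364
Step 5: 1.45 mL + 1350 μL = 2.8 mL total → factor 2.8/1.45 = 1.931
Product of known-step factors = 2437.6
Overall factor = 0.100 M / (0.000618 mM) = 1.6181 × 10^5
x = 1.6181 × 10^5 / 2437.6 = 66.4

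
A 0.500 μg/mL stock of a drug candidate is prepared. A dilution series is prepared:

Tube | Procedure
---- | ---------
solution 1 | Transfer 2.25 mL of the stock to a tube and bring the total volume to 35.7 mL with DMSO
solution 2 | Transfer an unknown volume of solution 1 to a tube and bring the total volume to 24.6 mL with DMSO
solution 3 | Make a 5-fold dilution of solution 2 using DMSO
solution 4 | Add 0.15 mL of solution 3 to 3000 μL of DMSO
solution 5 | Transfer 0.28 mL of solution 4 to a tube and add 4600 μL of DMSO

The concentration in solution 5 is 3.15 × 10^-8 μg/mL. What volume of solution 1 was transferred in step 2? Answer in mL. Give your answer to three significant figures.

0.0450 mL

Step 1: 2.25 mL brought to 35.7 mL → factor 35.7/2.25 = 15.867
Step 2: v brought to 24.6 mL → factor = 24.6 mL/v
Step 3: 5-fold → factor 5
Step 4: 0.15 mL + 3000 μL = 3.15 mL total → factor 3.15/0.15 = 21
Step 5: 0.28 mL + 4600 μL = 4.88 mL total → factor 4.88/0.28 = 17.429
Product of known-step factors = 29036
Overall factor = 0.500 μg/mL / (3.15 × 10^-8 μg/mL) = 1.5873 × 10^7
Step-2 factor = 1.5873 × 10^7 / 29036 = 546.67
v = 24.6 mL / 546.67 = 0.0450 mL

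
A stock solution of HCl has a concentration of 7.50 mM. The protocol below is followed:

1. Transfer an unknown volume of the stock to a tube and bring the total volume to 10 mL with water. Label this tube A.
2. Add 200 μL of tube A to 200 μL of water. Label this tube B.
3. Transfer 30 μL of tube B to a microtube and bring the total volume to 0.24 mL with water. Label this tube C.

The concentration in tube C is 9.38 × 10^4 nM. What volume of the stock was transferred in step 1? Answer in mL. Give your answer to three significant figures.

2.00 mL

Step 1: v brought to 10 mL → factor = 10 mL/v
Step 2: 200 μL + 200 μL = 400 μL total → factor 400/200 = 2
Step 3: 30 μL brought to 0.24 mL → factor 240/30 = 8
Product of known-step factors = 16
Overall factor = 7.50 mM / (9.38 × 10^4 nM) = 79.957
Step-1 factor = 79.957 / 16 = 4.9973
v = 10 mL / 4.9973 = 2.00 mL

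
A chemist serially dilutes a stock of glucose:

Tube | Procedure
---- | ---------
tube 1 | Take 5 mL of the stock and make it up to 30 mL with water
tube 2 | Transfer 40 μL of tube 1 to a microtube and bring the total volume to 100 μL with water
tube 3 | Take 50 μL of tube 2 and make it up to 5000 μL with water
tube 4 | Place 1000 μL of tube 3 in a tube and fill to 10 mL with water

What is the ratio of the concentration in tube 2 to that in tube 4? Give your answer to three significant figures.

Step 1: 5 mL brought to 30 mL → factor 30/5 = 6
Step 2: 40 μL brought to 100 μL → factor 100/40 = 2.5
Step 3: 50 μL brought to 5000 μL → factor 5000/50 = 100
Step 4: 1000 μL brought to 10 mL → factor 10000/1000 = 10
Dilution factor to tube 2 = 15; to tube 4 = 15000
[tube 2]/[tube 4] = (factor to tube 4)/(factor to tube 2) = 15000/15 = 1.00 × 10^3

1.00 × 10^3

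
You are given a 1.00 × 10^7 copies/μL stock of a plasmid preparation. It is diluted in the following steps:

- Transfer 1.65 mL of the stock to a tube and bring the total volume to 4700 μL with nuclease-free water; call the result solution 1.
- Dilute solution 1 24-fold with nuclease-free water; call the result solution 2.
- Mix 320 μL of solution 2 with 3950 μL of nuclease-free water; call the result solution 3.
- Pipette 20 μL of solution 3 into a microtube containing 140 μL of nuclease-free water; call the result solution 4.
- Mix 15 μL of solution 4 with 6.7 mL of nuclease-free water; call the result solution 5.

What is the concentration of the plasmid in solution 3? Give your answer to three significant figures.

1.10 × 10^4 copies/μL

Step 1: 1.65 mL brought to 4700 μL → factor 4.7/1.65 = 2.8485
Step 2: 24-fold → factor 24
Step 3: 320 μL + 3950 μL = 4270 μL total → factor 4270/320 = 13.344
Dilution factor through solution 3 = 2.8485 × 24 × 13.344 = 912.23
[solution 3] = 1.00 × 10^7 copies/μL / 912.23 = 1.10 × 10^4 copies/μL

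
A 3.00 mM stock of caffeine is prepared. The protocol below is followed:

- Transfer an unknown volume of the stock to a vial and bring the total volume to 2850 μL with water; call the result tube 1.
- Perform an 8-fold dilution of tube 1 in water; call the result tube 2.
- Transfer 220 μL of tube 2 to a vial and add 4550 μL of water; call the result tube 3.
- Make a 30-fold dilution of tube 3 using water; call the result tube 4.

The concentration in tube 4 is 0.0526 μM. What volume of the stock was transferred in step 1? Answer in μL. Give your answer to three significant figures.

260 μL

Step 1: v brought to 2850 μL → factor = 2850 μL/v
Step 2: 8-fold → factor 8
Step 3: 220 μL + 4550 μL = 4770 μL total → factor 4770/220 = 21.682
Step 4: 30-fold → factor 30
Product of known-step factors = 5203.6
Overall factor = 3.00 mM / (0.0526 μM) = 57034
Step-1 factor = 57034 / 5203.6 = 10.96
v = 2850 μL / 10.96 = 260 μL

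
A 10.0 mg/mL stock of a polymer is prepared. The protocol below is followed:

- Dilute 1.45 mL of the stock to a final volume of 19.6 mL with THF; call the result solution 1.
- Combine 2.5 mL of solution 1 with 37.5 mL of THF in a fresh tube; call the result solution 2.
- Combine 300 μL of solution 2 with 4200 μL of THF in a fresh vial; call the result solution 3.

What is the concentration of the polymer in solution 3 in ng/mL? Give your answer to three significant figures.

3.08 × 10^3 ng/mL

Step 1: 1.45 mL brought to 19.6 mL → factor 19.6/1.45 = 13.517
Step 2: 2.5 mL + 37.5 mL = 40 mL total → factor 40/2.5 = 16
Step 3: 300 μL + 4200 μL = 4500 μL total → factor 4500/300 = 15
Overall dilution factor = 13.517 × 16 × 15 = 3244.1
Final = 10.0 mg/mL / 3244.1 = 0.003082 mg/mL = 3.08 × 10^3 ng/mL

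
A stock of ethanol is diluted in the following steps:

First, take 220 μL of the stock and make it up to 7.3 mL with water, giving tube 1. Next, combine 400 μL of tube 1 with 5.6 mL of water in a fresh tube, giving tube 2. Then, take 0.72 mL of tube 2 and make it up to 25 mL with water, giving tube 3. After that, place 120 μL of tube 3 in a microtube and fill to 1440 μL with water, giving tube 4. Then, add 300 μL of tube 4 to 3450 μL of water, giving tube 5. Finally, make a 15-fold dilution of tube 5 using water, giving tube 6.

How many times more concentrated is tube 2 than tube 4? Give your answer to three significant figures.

417

Step 1: 220 μL brought to 7.3 mL → factor 7300/220 = 33.182
Step 2: 400 μL + 5.6 mL = 6000 μL total → factor 6000/400 = 15
Step 3: 0.72 mL brought to 25 mL → factor 25/0.72 = 34.722
Step 4: 120 μL brought to 1440 μL → factor 1440/120 = 12
Dilution factor to tube 2 = 497.73; to tube 4 = 2.0739 × 10^5
[tube 2]/[tube 4] = (factor to tube 4)/(factor to tube 2) = 2.0739 × 10^5/497.73 = 417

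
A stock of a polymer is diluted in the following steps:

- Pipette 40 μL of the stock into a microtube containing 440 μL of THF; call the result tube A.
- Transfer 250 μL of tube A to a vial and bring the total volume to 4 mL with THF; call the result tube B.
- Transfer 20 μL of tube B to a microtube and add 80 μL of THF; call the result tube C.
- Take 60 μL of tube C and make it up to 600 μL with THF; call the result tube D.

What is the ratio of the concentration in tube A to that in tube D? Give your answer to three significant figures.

800

Step 1: 40 μL + 440 μL = 480 μL total → factor 480/40 = 12
Step 2: 250 μL brought to 4 mL → factor 4000/250 = 16
Step 3: 20 μL + 80 μL = 100 μL total → factor 100/20 = 5
Step 4: 60 μL brought to 600 μL → factor 600/60 = 10
Dilution factor to tube A = 12; to tube D = 9600
[tube A]/[tube D] = (factor to tube D)/(factor to tube A) = 9600/12 = 800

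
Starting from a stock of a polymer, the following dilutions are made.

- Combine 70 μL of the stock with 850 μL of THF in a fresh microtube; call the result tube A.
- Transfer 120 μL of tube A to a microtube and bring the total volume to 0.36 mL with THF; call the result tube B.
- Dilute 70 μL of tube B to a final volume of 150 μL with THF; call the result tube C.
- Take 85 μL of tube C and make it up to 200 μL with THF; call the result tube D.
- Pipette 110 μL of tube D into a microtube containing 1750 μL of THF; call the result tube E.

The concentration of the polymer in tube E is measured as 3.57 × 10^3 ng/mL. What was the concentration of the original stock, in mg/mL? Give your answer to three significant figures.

Step 1: 70 μL + 850 μL = 920 μL total → factor 920/70 = 13.143
Step 2: 120 μL brought to 0.36 mL → factor 360/120 = 3
Step 3: 70 μL brought to 150 μL → factor 150/70 = 2.1429
Step 4: 85 μL brought to 200 μL → factor 200/85 = 2.3529
Step 5: 110 μL + 1750 μL = 1860 μL total → factor 1860/110 = 16.909
Overall dilution factor = 13.143 × 3 × 2.1429 × 2.3529 × 16.909 = 3361.5
Stock = 3.57 × 10^3 ng/mL × 3361.5 = 1.200 × 10^7 ng/mL = 12.0 mg/mL

12.0 mg/mL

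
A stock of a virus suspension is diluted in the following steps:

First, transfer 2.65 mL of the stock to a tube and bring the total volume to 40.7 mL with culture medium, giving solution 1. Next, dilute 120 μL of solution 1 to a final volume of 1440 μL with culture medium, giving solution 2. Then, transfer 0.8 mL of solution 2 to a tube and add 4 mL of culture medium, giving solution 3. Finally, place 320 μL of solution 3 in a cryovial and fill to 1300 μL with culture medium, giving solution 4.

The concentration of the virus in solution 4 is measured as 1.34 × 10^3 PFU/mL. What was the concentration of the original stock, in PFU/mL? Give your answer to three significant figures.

6.02 × 10^6 PFU/mL

Step 1: 2.65 mL brought to 40.7 mL → factor 40.7/2.65 = 15.358
Step 2: 120 μL brought to 1440 μL → factor 1440/120 = 12
Step 3: 0.8 mL + 4 mL = 4.8 mL total → factor 4.8/0.8 = 6
Step 4: 320 μL brought to 1300 μL → factor 1300/320 = 4.0625
Overall dilution factor = 15.358 × 12 × 6 × 4.0625 = 4492.4
Stock = 1.34 × 10^3 PFU/mL × 4492.4 = 6.02 × 10^6 PFU/mL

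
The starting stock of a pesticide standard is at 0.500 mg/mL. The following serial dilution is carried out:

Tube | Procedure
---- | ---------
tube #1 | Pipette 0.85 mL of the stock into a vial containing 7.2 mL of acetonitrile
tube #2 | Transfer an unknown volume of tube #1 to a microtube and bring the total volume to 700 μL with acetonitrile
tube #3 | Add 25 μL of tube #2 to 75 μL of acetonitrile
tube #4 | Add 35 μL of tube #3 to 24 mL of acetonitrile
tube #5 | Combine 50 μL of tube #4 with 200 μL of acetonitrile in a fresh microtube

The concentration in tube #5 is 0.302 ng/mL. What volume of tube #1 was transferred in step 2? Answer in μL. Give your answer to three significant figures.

Step 1: 0.85 mL + 7.2 mL = 8.05 mL total → factor 8.05/0.85 = 9.4706
Step 2: v brought to 700 μL → factor = 700 μL/v
Step 3: 25 μL + 75 μL = 100 μL total → factor 100/25 = 4
Step 4: 35 μL + 24 mL = 24035 μL total → factor 24035/35 = 686.71
Step 5: 50 μL + 200 μL = 250 μL total → factor 250/50 = 5
Product of known-step factors = 1.3007 × 10^5
Overall factor = 0.500 mg/mL / (0.302 ng/mL) = 1.6556 × 10^6
Step-2 factor = 1.6556 × 10^6 / 1.3007 × 10^5 = 12.729
v = 700 μL / 12.729 = 55.0 μL

55.0 μL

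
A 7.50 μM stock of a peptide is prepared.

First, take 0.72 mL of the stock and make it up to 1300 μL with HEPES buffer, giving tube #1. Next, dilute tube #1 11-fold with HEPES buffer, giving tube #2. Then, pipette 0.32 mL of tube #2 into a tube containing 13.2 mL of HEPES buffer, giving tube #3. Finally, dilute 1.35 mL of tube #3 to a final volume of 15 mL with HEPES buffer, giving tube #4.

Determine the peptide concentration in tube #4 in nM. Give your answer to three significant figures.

Step 1: 0.72 mL brought to 1300 μL → factor 1.3/0.72 = 1.8056
Step 2: 11-fold → factor 11
Step 3: 0.32 mL + 13.2 mL = 13.52 mL total → factor 13.52/0.32 = 42.25
Step 4: 1.35 mL brought to 15 mL → factor 15/1.35 = 11.111
Overall dilution factor = 1.8056 × 11 × 42.25 × 11.111 = 9323.7
Final = 7.50 μM / 9323.7 = 0.0008044 μM = 0.804 nM

0.804 nM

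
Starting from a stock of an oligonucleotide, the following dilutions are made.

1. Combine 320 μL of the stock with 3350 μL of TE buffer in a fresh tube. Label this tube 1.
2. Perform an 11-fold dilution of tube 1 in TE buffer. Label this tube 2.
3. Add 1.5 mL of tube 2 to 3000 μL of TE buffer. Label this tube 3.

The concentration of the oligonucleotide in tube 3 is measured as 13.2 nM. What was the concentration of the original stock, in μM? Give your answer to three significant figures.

Step 1: 320 μL + 3350 μL = 3670 μL total → factor 3670/320 = 11.469
Step 2: 11-fold → factor 11
Step 3: 1.5 mL + 3000 μL = 4.5 mL total → factor 4.5/1.5 = 3
Overall dilution factor = 11.469 × 11 × 3 = 378.47
Stock = 13.2 nM × 378.47 = 4996 nM = 5.00 μM

5.00 μM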